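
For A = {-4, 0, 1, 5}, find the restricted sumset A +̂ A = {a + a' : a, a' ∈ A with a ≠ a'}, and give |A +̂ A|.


Restricted sumset: A +̂ A = {a + a' : a ∈ A, a' ∈ A, a ≠ a'}.
Equivalently, take A + A and drop any sum 2a that is achievable ONLY as a + a for a ∈ A (i.e. sums representable only with equal summands).
Enumerate pairs (a, a') with a < a' (symmetric, so each unordered pair gives one sum; this covers all a ≠ a'):
  -4 + 0 = -4
  -4 + 1 = -3
  -4 + 5 = 1
  0 + 1 = 1
  0 + 5 = 5
  1 + 5 = 6
Collected distinct sums: {-4, -3, 1, 5, 6}
|A +̂ A| = 5
(Reference bound: |A +̂ A| ≥ 2|A| - 3 for |A| ≥ 2, with |A| = 4 giving ≥ 5.)

|A +̂ A| = 5


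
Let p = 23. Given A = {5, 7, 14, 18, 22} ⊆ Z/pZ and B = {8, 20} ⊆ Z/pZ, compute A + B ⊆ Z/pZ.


Work in Z/23Z: reduce every sum a + b modulo 23.
Enumerate all 10 pairs:
a = 5: 5+8=13, 5+20=2
a = 7: 7+8=15, 7+20=4
a = 14: 14+8=22, 14+20=11
a = 18: 18+8=3, 18+20=15
a = 22: 22+8=7, 22+20=19
Distinct residues collected: {2, 3, 4, 7, 11, 13, 15, 19, 22}
|A + B| = 9 (out of 23 total residues).

A + B = {2, 3, 4, 7, 11, 13, 15, 19, 22}


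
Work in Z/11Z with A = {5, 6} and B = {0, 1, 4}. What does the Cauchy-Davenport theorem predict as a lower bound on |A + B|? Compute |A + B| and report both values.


Cauchy-Davenport: |A + B| ≥ min(p, |A| + |B| - 1) for A, B nonempty in Z/pZ.
|A| = 2, |B| = 3, p = 11.
CD lower bound = min(11, 2 + 3 - 1) = min(11, 4) = 4.
Compute A + B mod 11 directly:
a = 5: 5+0=5, 5+1=6, 5+4=9
a = 6: 6+0=6, 6+1=7, 6+4=10
A + B = {5, 6, 7, 9, 10}, so |A + B| = 5.
Verify: 5 ≥ 4? Yes ✓.

CD lower bound = 4, actual |A + B| = 5.


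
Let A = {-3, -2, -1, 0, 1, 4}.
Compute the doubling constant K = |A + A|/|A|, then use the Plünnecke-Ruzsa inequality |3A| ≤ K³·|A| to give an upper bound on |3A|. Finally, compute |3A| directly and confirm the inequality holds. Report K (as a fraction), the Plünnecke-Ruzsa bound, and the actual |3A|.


|A| = 6.
Step 1: Compute A + A by enumerating all 36 pairs.
A + A = {-6, -5, -4, -3, -2, -1, 0, 1, 2, 3, 4, 5, 8}, so |A + A| = 13.
Step 2: Doubling constant K = |A + A|/|A| = 13/6 = 13/6 ≈ 2.1667.
Step 3: Plünnecke-Ruzsa gives |3A| ≤ K³·|A| = (2.1667)³ · 6 ≈ 61.0278.
Step 4: Compute 3A = A + A + A directly by enumerating all triples (a,b,c) ∈ A³; |3A| = 20.
Step 5: Check 20 ≤ 61.0278? Yes ✓.

K = 13/6, Plünnecke-Ruzsa bound K³|A| ≈ 61.0278, |3A| = 20, inequality holds.


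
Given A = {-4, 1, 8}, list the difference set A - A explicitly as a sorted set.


A - A = {a - a' : a, a' ∈ A}.
Compute a - a' for each ordered pair (a, a'):
a = -4: -4--4=0, -4-1=-5, -4-8=-12
a = 1: 1--4=5, 1-1=0, 1-8=-7
a = 8: 8--4=12, 8-1=7, 8-8=0
Collecting distinct values (and noting 0 appears from a-a):
A - A = {-12, -7, -5, 0, 5, 7, 12}
|A - A| = 7

A - A = {-12, -7, -5, 0, 5, 7, 12}


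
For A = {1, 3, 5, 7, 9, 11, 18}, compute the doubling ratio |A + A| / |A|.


|A| = 7.
Compute A + A by enumerating all 49 pairs.
A + A = {2, 4, 6, 8, 10, 12, 14, 16, 18, 19, 20, 21, 22, 23, 25, 27, 29, 36}, so |A + A| = 18.
K = |A + A| / |A| = 18/7 (already in lowest terms) ≈ 2.5714.
Reference: AP of size 7 gives K = 13/7 ≈ 1.8571; a fully generic set of size 7 gives K ≈ 4.0000.

|A| = 7, |A + A| = 18, K = 18/7.


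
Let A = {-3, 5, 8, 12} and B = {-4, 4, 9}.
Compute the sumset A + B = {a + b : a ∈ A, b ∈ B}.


A + B = {a + b : a ∈ A, b ∈ B}.
Enumerate all |A|·|B| = 4·3 = 12 pairs (a, b) and collect distinct sums.
a = -3: -3+-4=-7, -3+4=1, -3+9=6
a = 5: 5+-4=1, 5+4=9, 5+9=14
a = 8: 8+-4=4, 8+4=12, 8+9=17
a = 12: 12+-4=8, 12+4=16, 12+9=21
Collecting distinct sums: A + B = {-7, 1, 4, 6, 8, 9, 12, 14, 16, 17, 21}
|A + B| = 11

A + B = {-7, 1, 4, 6, 8, 9, 12, 14, 16, 17, 21}


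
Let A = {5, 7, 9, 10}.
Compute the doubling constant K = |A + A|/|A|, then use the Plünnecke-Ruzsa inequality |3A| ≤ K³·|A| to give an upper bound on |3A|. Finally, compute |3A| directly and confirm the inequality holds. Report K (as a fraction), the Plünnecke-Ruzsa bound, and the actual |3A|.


|A| = 4.
Step 1: Compute A + A by enumerating all 16 pairs.
A + A = {10, 12, 14, 15, 16, 17, 18, 19, 20}, so |A + A| = 9.
Step 2: Doubling constant K = |A + A|/|A| = 9/4 = 9/4 ≈ 2.2500.
Step 3: Plünnecke-Ruzsa gives |3A| ≤ K³·|A| = (2.2500)³ · 4 ≈ 45.5625.
Step 4: Compute 3A = A + A + A directly by enumerating all triples (a,b,c) ∈ A³; |3A| = 14.
Step 5: Check 14 ≤ 45.5625? Yes ✓.

K = 9/4, Plünnecke-Ruzsa bound K³|A| ≈ 45.5625, |3A| = 14, inequality holds.


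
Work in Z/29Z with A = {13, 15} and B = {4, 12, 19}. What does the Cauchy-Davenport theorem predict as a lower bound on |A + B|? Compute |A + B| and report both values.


Cauchy-Davenport: |A + B| ≥ min(p, |A| + |B| - 1) for A, B nonempty in Z/pZ.
|A| = 2, |B| = 3, p = 29.
CD lower bound = min(29, 2 + 3 - 1) = min(29, 4) = 4.
Compute A + B mod 29 directly:
a = 13: 13+4=17, 13+12=25, 13+19=3
a = 15: 15+4=19, 15+12=27, 15+19=5
A + B = {3, 5, 17, 19, 25, 27}, so |A + B| = 6.
Verify: 6 ≥ 4? Yes ✓.

CD lower bound = 4, actual |A + B| = 6.


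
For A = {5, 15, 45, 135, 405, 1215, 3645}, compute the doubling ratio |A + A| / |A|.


|A| = 7.
Compute A + A by enumerating all 49 pairs.
A + A = {10, 20, 30, 50, 60, 90, 140, 150, 180, 270, 410, 420, 450, 540, 810, 1220, 1230, 1260, 1350, 1620, 2430, 3650, 3660, 3690, 3780, 4050, 4860, 7290}, so |A + A| = 28.
K = |A + A| / |A| = 28/7 = 4/1 ≈ 4.0000.
Reference: AP of size 7 gives K = 13/7 ≈ 1.8571; a fully generic set of size 7 gives K ≈ 4.0000.

|A| = 7, |A + A| = 28, K = 28/7 = 4/1.


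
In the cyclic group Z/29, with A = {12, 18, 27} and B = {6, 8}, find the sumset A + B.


Work in Z/29Z: reduce every sum a + b modulo 29.
Enumerate all 6 pairs:
a = 12: 12+6=18, 12+8=20
a = 18: 18+6=24, 18+8=26
a = 27: 27+6=4, 27+8=6
Distinct residues collected: {4, 6, 18, 20, 24, 26}
|A + B| = 6 (out of 29 total residues).

A + B = {4, 6, 18, 20, 24, 26}


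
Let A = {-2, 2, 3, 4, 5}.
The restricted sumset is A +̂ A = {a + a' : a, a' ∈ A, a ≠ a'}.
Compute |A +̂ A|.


Restricted sumset: A +̂ A = {a + a' : a ∈ A, a' ∈ A, a ≠ a'}.
Equivalently, take A + A and drop any sum 2a that is achievable ONLY as a + a for a ∈ A (i.e. sums representable only with equal summands).
Enumerate pairs (a, a') with a < a' (symmetric, so each unordered pair gives one sum; this covers all a ≠ a'):
  -2 + 2 = 0
  -2 + 3 = 1
  -2 + 4 = 2
  -2 + 5 = 3
  2 + 3 = 5
  2 + 4 = 6
  2 + 5 = 7
  3 + 4 = 7
  3 + 5 = 8
  4 + 5 = 9
Collected distinct sums: {0, 1, 2, 3, 5, 6, 7, 8, 9}
|A +̂ A| = 9
(Reference bound: |A +̂ A| ≥ 2|A| - 3 for |A| ≥ 2, with |A| = 5 giving ≥ 7.)

|A +̂ A| = 9


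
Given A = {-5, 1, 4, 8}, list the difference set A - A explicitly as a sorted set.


A - A = {a - a' : a, a' ∈ A}.
Compute a - a' for each ordered pair (a, a'):
a = -5: -5--5=0, -5-1=-6, -5-4=-9, -5-8=-13
a = 1: 1--5=6, 1-1=0, 1-4=-3, 1-8=-7
a = 4: 4--5=9, 4-1=3, 4-4=0, 4-8=-4
a = 8: 8--5=13, 8-1=7, 8-4=4, 8-8=0
Collecting distinct values (and noting 0 appears from a-a):
A - A = {-13, -9, -7, -6, -4, -3, 0, 3, 4, 6, 7, 9, 13}
|A - A| = 13

A - A = {-13, -9, -7, -6, -4, -3, 0, 3, 4, 6, 7, 9, 13}


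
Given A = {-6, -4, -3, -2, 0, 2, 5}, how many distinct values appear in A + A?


A + A = {a + a' : a, a' ∈ A}; |A| = 7.
General bounds: 2|A| - 1 ≤ |A + A| ≤ |A|(|A|+1)/2, i.e. 13 ≤ |A + A| ≤ 28.
Lower bound 2|A|-1 is attained iff A is an arithmetic progression.
Enumerate sums a + a' for a ≤ a' (symmetric, so this suffices):
a = -6: -6+-6=-12, -6+-4=-10, -6+-3=-9, -6+-2=-8, -6+0=-6, -6+2=-4, -6+5=-1
a = -4: -4+-4=-8, -4+-3=-7, -4+-2=-6, -4+0=-4, -4+2=-2, -4+5=1
a = -3: -3+-3=-6, -3+-2=-5, -3+0=-3, -3+2=-1, -3+5=2
a = -2: -2+-2=-4, -2+0=-2, -2+2=0, -2+5=3
a = 0: 0+0=0, 0+2=2, 0+5=5
a = 2: 2+2=4, 2+5=7
a = 5: 5+5=10
Distinct sums: {-12, -10, -9, -8, -7, -6, -5, -4, -3, -2, -1, 0, 1, 2, 3, 4, 5, 7, 10}
|A + A| = 19

|A + A| = 19


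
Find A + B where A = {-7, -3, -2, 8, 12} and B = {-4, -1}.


A + B = {a + b : a ∈ A, b ∈ B}.
Enumerate all |A|·|B| = 5·2 = 10 pairs (a, b) and collect distinct sums.
a = -7: -7+-4=-11, -7+-1=-8
a = -3: -3+-4=-7, -3+-1=-4
a = -2: -2+-4=-6, -2+-1=-3
a = 8: 8+-4=4, 8+-1=7
a = 12: 12+-4=8, 12+-1=11
Collecting distinct sums: A + B = {-11, -8, -7, -6, -4, -3, 4, 7, 8, 11}
|A + B| = 10

A + B = {-11, -8, -7, -6, -4, -3, 4, 7, 8, 11}


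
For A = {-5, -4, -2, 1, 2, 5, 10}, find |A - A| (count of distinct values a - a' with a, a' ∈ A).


A - A = {a - a' : a, a' ∈ A}; |A| = 7.
Bounds: 2|A|-1 ≤ |A - A| ≤ |A|² - |A| + 1, i.e. 13 ≤ |A - A| ≤ 43.
Note: 0 ∈ A - A always (from a - a). The set is symmetric: if d ∈ A - A then -d ∈ A - A.
Enumerate nonzero differences d = a - a' with a > a' (then include -d):
Positive differences: {1, 2, 3, 4, 5, 6, 7, 8, 9, 10, 12, 14, 15}
Full difference set: {0} ∪ (positive diffs) ∪ (negative diffs).
|A - A| = 1 + 2·13 = 27 (matches direct enumeration: 27).

|A - A| = 27


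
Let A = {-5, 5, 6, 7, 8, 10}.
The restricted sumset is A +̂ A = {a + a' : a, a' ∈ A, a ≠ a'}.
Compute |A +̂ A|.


Restricted sumset: A +̂ A = {a + a' : a ∈ A, a' ∈ A, a ≠ a'}.
Equivalently, take A + A and drop any sum 2a that is achievable ONLY as a + a for a ∈ A (i.e. sums representable only with equal summands).
Enumerate pairs (a, a') with a < a' (symmetric, so each unordered pair gives one sum; this covers all a ≠ a'):
  -5 + 5 = 0
  -5 + 6 = 1
  -5 + 7 = 2
  -5 + 8 = 3
  -5 + 10 = 5
  5 + 6 = 11
  5 + 7 = 12
  5 + 8 = 13
  5 + 10 = 15
  6 + 7 = 13
  6 + 8 = 14
  6 + 10 = 16
  7 + 8 = 15
  7 + 10 = 17
  8 + 10 = 18
Collected distinct sums: {0, 1, 2, 3, 5, 11, 12, 13, 14, 15, 16, 17, 18}
|A +̂ A| = 13
(Reference bound: |A +̂ A| ≥ 2|A| - 3 for |A| ≥ 2, with |A| = 6 giving ≥ 9.)

|A +̂ A| = 13


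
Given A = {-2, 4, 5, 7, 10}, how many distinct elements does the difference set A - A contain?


A - A = {a - a' : a, a' ∈ A}; |A| = 5.
Bounds: 2|A|-1 ≤ |A - A| ≤ |A|² - |A| + 1, i.e. 9 ≤ |A - A| ≤ 21.
Note: 0 ∈ A - A always (from a - a). The set is symmetric: if d ∈ A - A then -d ∈ A - A.
Enumerate nonzero differences d = a - a' with a > a' (then include -d):
Positive differences: {1, 2, 3, 5, 6, 7, 9, 12}
Full difference set: {0} ∪ (positive diffs) ∪ (negative diffs).
|A - A| = 1 + 2·8 = 17 (matches direct enumeration: 17).

|A - A| = 17


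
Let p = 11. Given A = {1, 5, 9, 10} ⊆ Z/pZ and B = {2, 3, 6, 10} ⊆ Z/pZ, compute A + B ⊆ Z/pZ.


Work in Z/11Z: reduce every sum a + b modulo 11.
Enumerate all 16 pairs:
a = 1: 1+2=3, 1+3=4, 1+6=7, 1+10=0
a = 5: 5+2=7, 5+3=8, 5+6=0, 5+10=4
a = 9: 9+2=0, 9+3=1, 9+6=4, 9+10=8
a = 10: 10+2=1, 10+3=2, 10+6=5, 10+10=9
Distinct residues collected: {0, 1, 2, 3, 4, 5, 7, 8, 9}
|A + B| = 9 (out of 11 total residues).

A + B = {0, 1, 2, 3, 4, 5, 7, 8, 9}


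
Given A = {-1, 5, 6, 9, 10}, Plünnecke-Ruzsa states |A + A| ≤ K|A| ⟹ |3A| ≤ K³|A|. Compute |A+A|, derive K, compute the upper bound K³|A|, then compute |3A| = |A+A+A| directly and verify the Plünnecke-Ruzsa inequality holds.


|A| = 5.
Step 1: Compute A + A by enumerating all 25 pairs.
A + A = {-2, 4, 5, 8, 9, 10, 11, 12, 14, 15, 16, 18, 19, 20}, so |A + A| = 14.
Step 2: Doubling constant K = |A + A|/|A| = 14/5 = 14/5 ≈ 2.8000.
Step 3: Plünnecke-Ruzsa gives |3A| ≤ K³·|A| = (2.8000)³ · 5 ≈ 109.7600.
Step 4: Compute 3A = A + A + A directly by enumerating all triples (a,b,c) ∈ A³; |3A| = 26.
Step 5: Check 26 ≤ 109.7600? Yes ✓.

K = 14/5, Plünnecke-Ruzsa bound K³|A| ≈ 109.7600, |3A| = 26, inequality holds.


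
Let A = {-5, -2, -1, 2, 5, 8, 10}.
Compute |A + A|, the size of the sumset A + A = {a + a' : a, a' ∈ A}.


A + A = {a + a' : a, a' ∈ A}; |A| = 7.
General bounds: 2|A| - 1 ≤ |A + A| ≤ |A|(|A|+1)/2, i.e. 13 ≤ |A + A| ≤ 28.
Lower bound 2|A|-1 is attained iff A is an arithmetic progression.
Enumerate sums a + a' for a ≤ a' (symmetric, so this suffices):
a = -5: -5+-5=-10, -5+-2=-7, -5+-1=-6, -5+2=-3, -5+5=0, -5+8=3, -5+10=5
a = -2: -2+-2=-4, -2+-1=-3, -2+2=0, -2+5=3, -2+8=6, -2+10=8
a = -1: -1+-1=-2, -1+2=1, -1+5=4, -1+8=7, -1+10=9
a = 2: 2+2=4, 2+5=7, 2+8=10, 2+10=12
a = 5: 5+5=10, 5+8=13, 5+10=15
a = 8: 8+8=16, 8+10=18
a = 10: 10+10=20
Distinct sums: {-10, -7, -6, -4, -3, -2, 0, 1, 3, 4, 5, 6, 7, 8, 9, 10, 12, 13, 15, 16, 18, 20}
|A + A| = 22

|A + A| = 22


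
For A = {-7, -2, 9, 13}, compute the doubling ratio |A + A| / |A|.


|A| = 4.
Compute A + A by enumerating all 16 pairs.
A + A = {-14, -9, -4, 2, 6, 7, 11, 18, 22, 26}, so |A + A| = 10.
K = |A + A| / |A| = 10/4 = 5/2 ≈ 2.5000.
Reference: AP of size 4 gives K = 7/4 ≈ 1.7500; a fully generic set of size 4 gives K ≈ 2.5000.

|A| = 4, |A + A| = 10, K = 10/4 = 5/2.


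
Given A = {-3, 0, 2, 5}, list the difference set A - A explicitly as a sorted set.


A - A = {a - a' : a, a' ∈ A}.
Compute a - a' for each ordered pair (a, a'):
a = -3: -3--3=0, -3-0=-3, -3-2=-5, -3-5=-8
a = 0: 0--3=3, 0-0=0, 0-2=-2, 0-5=-5
a = 2: 2--3=5, 2-0=2, 2-2=0, 2-5=-3
a = 5: 5--3=8, 5-0=5, 5-2=3, 5-5=0
Collecting distinct values (and noting 0 appears from a-a):
A - A = {-8, -5, -3, -2, 0, 2, 3, 5, 8}
|A - A| = 9

A - A = {-8, -5, -3, -2, 0, 2, 3, 5, 8}


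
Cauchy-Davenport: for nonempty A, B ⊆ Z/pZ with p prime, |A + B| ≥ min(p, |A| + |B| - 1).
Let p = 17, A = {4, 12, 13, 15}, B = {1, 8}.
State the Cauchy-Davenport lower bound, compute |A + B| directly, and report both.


Cauchy-Davenport: |A + B| ≥ min(p, |A| + |B| - 1) for A, B nonempty in Z/pZ.
|A| = 4, |B| = 2, p = 17.
CD lower bound = min(17, 4 + 2 - 1) = min(17, 5) = 5.
Compute A + B mod 17 directly:
a = 4: 4+1=5, 4+8=12
a = 12: 12+1=13, 12+8=3
a = 13: 13+1=14, 13+8=4
a = 15: 15+1=16, 15+8=6
A + B = {3, 4, 5, 6, 12, 13, 14, 16}, so |A + B| = 8.
Verify: 8 ≥ 5? Yes ✓.

CD lower bound = 5, actual |A + B| = 8.


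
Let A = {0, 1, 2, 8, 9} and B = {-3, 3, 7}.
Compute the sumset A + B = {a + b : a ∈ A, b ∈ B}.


A + B = {a + b : a ∈ A, b ∈ B}.
Enumerate all |A|·|B| = 5·3 = 15 pairs (a, b) and collect distinct sums.
a = 0: 0+-3=-3, 0+3=3, 0+7=7
a = 1: 1+-3=-2, 1+3=4, 1+7=8
a = 2: 2+-3=-1, 2+3=5, 2+7=9
a = 8: 8+-3=5, 8+3=11, 8+7=15
a = 9: 9+-3=6, 9+3=12, 9+7=16
Collecting distinct sums: A + B = {-3, -2, -1, 3, 4, 5, 6, 7, 8, 9, 11, 12, 15, 16}
|A + B| = 14

A + B = {-3, -2, -1, 3, 4, 5, 6, 7, 8, 9, 11, 12, 15, 16}


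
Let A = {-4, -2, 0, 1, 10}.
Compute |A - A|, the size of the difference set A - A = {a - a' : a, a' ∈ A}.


A - A = {a - a' : a, a' ∈ A}; |A| = 5.
Bounds: 2|A|-1 ≤ |A - A| ≤ |A|² - |A| + 1, i.e. 9 ≤ |A - A| ≤ 21.
Note: 0 ∈ A - A always (from a - a). The set is symmetric: if d ∈ A - A then -d ∈ A - A.
Enumerate nonzero differences d = a - a' with a > a' (then include -d):
Positive differences: {1, 2, 3, 4, 5, 9, 10, 12, 14}
Full difference set: {0} ∪ (positive diffs) ∪ (negative diffs).
|A - A| = 1 + 2·9 = 19 (matches direct enumeration: 19).

|A - A| = 19


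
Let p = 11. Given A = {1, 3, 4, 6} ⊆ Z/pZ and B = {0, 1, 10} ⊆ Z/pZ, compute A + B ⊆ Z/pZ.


Work in Z/11Z: reduce every sum a + b modulo 11.
Enumerate all 12 pairs:
a = 1: 1+0=1, 1+1=2, 1+10=0
a = 3: 3+0=3, 3+1=4, 3+10=2
a = 4: 4+0=4, 4+1=5, 4+10=3
a = 6: 6+0=6, 6+1=7, 6+10=5
Distinct residues collected: {0, 1, 2, 3, 4, 5, 6, 7}
|A + B| = 8 (out of 11 total residues).

A + B = {0, 1, 2, 3, 4, 5, 6, 7}


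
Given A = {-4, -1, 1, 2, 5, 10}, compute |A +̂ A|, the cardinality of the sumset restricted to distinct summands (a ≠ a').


Restricted sumset: A +̂ A = {a + a' : a ∈ A, a' ∈ A, a ≠ a'}.
Equivalently, take A + A and drop any sum 2a that is achievable ONLY as a + a for a ∈ A (i.e. sums representable only with equal summands).
Enumerate pairs (a, a') with a < a' (symmetric, so each unordered pair gives one sum; this covers all a ≠ a'):
  -4 + -1 = -5
  -4 + 1 = -3
  -4 + 2 = -2
  -4 + 5 = 1
  -4 + 10 = 6
  -1 + 1 = 0
  -1 + 2 = 1
  -1 + 5 = 4
  -1 + 10 = 9
  1 + 2 = 3
  1 + 5 = 6
  1 + 10 = 11
  2 + 5 = 7
  2 + 10 = 12
  5 + 10 = 15
Collected distinct sums: {-5, -3, -2, 0, 1, 3, 4, 6, 7, 9, 11, 12, 15}
|A +̂ A| = 13
(Reference bound: |A +̂ A| ≥ 2|A| - 3 for |A| ≥ 2, with |A| = 6 giving ≥ 9.)

|A +̂ A| = 13


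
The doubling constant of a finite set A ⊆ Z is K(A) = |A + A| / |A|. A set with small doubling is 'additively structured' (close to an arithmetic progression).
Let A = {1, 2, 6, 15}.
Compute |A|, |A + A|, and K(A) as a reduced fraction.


|A| = 4.
Compute A + A by enumerating all 16 pairs.
A + A = {2, 3, 4, 7, 8, 12, 16, 17, 21, 30}, so |A + A| = 10.
K = |A + A| / |A| = 10/4 = 5/2 ≈ 2.5000.
Reference: AP of size 4 gives K = 7/4 ≈ 1.7500; a fully generic set of size 4 gives K ≈ 2.5000.

|A| = 4, |A + A| = 10, K = 10/4 = 5/2.


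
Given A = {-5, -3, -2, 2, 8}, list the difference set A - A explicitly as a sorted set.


A - A = {a - a' : a, a' ∈ A}.
Compute a - a' for each ordered pair (a, a'):
a = -5: -5--5=0, -5--3=-2, -5--2=-3, -5-2=-7, -5-8=-13
a = -3: -3--5=2, -3--3=0, -3--2=-1, -3-2=-5, -3-8=-11
a = -2: -2--5=3, -2--3=1, -2--2=0, -2-2=-4, -2-8=-10
a = 2: 2--5=7, 2--3=5, 2--2=4, 2-2=0, 2-8=-6
a = 8: 8--5=13, 8--3=11, 8--2=10, 8-2=6, 8-8=0
Collecting distinct values (and noting 0 appears from a-a):
A - A = {-13, -11, -10, -7, -6, -5, -4, -3, -2, -1, 0, 1, 2, 3, 4, 5, 6, 7, 10, 11, 13}
|A - A| = 21

A - A = {-13, -11, -10, -7, -6, -5, -4, -3, -2, -1, 0, 1, 2, 3, 4, 5, 6, 7, 10, 11, 13}


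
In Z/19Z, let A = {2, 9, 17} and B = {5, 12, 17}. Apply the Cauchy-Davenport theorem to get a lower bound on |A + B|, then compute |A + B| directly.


Cauchy-Davenport: |A + B| ≥ min(p, |A| + |B| - 1) for A, B nonempty in Z/pZ.
|A| = 3, |B| = 3, p = 19.
CD lower bound = min(19, 3 + 3 - 1) = min(19, 5) = 5.
Compute A + B mod 19 directly:
a = 2: 2+5=7, 2+12=14, 2+17=0
a = 9: 9+5=14, 9+12=2, 9+17=7
a = 17: 17+5=3, 17+12=10, 17+17=15
A + B = {0, 2, 3, 7, 10, 14, 15}, so |A + B| = 7.
Verify: 7 ≥ 5? Yes ✓.

CD lower bound = 5, actual |A + B| = 7.


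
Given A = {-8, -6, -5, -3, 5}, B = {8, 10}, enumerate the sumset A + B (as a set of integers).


A + B = {a + b : a ∈ A, b ∈ B}.
Enumerate all |A|·|B| = 5·2 = 10 pairs (a, b) and collect distinct sums.
a = -8: -8+8=0, -8+10=2
a = -6: -6+8=2, -6+10=4
a = -5: -5+8=3, -5+10=5
a = -3: -3+8=5, -3+10=7
a = 5: 5+8=13, 5+10=15
Collecting distinct sums: A + B = {0, 2, 3, 4, 5, 7, 13, 15}
|A + B| = 8

A + B = {0, 2, 3, 4, 5, 7, 13, 15}


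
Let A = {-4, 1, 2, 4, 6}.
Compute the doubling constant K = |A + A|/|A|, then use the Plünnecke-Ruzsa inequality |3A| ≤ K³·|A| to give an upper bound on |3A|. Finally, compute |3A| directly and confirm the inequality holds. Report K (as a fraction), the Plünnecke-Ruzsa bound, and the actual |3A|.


|A| = 5.
Step 1: Compute A + A by enumerating all 25 pairs.
A + A = {-8, -3, -2, 0, 2, 3, 4, 5, 6, 7, 8, 10, 12}, so |A + A| = 13.
Step 2: Doubling constant K = |A + A|/|A| = 13/5 = 13/5 ≈ 2.6000.
Step 3: Plünnecke-Ruzsa gives |3A| ≤ K³·|A| = (2.6000)³ · 5 ≈ 87.8800.
Step 4: Compute 3A = A + A + A directly by enumerating all triples (a,b,c) ∈ A³; |3A| = 23.
Step 5: Check 23 ≤ 87.8800? Yes ✓.

K = 13/5, Plünnecke-Ruzsa bound K³|A| ≈ 87.8800, |3A| = 23, inequality holds.


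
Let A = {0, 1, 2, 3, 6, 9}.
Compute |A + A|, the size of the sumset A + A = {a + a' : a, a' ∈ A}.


A + A = {a + a' : a, a' ∈ A}; |A| = 6.
General bounds: 2|A| - 1 ≤ |A + A| ≤ |A|(|A|+1)/2, i.e. 11 ≤ |A + A| ≤ 21.
Lower bound 2|A|-1 is attained iff A is an arithmetic progression.
Enumerate sums a + a' for a ≤ a' (symmetric, so this suffices):
a = 0: 0+0=0, 0+1=1, 0+2=2, 0+3=3, 0+6=6, 0+9=9
a = 1: 1+1=2, 1+2=3, 1+3=4, 1+6=7, 1+9=10
a = 2: 2+2=4, 2+3=5, 2+6=8, 2+9=11
a = 3: 3+3=6, 3+6=9, 3+9=12
a = 6: 6+6=12, 6+9=15
a = 9: 9+9=18
Distinct sums: {0, 1, 2, 3, 4, 5, 6, 7, 8, 9, 10, 11, 12, 15, 18}
|A + A| = 15

|A + A| = 15


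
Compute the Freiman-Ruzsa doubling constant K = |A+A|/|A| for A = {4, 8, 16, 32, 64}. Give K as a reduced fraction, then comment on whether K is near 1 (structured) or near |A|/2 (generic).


|A| = 5.
Compute A + A by enumerating all 25 pairs.
A + A = {8, 12, 16, 20, 24, 32, 36, 40, 48, 64, 68, 72, 80, 96, 128}, so |A + A| = 15.
K = |A + A| / |A| = 15/5 = 3/1 ≈ 3.0000.
Reference: AP of size 5 gives K = 9/5 ≈ 1.8000; a fully generic set of size 5 gives K ≈ 3.0000.

|A| = 5, |A + A| = 15, K = 15/5 = 3/1.


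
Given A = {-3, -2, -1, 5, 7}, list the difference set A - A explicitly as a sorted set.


A - A = {a - a' : a, a' ∈ A}.
Compute a - a' for each ordered pair (a, a'):
a = -3: -3--3=0, -3--2=-1, -3--1=-2, -3-5=-8, -3-7=-10
a = -2: -2--3=1, -2--2=0, -2--1=-1, -2-5=-7, -2-7=-9
a = -1: -1--3=2, -1--2=1, -1--1=0, -1-5=-6, -1-7=-8
a = 5: 5--3=8, 5--2=7, 5--1=6, 5-5=0, 5-7=-2
a = 7: 7--3=10, 7--2=9, 7--1=8, 7-5=2, 7-7=0
Collecting distinct values (and noting 0 appears from a-a):
A - A = {-10, -9, -8, -7, -6, -2, -1, 0, 1, 2, 6, 7, 8, 9, 10}
|A - A| = 15

A - A = {-10, -9, -8, -7, -6, -2, -1, 0, 1, 2, 6, 7, 8, 9, 10}


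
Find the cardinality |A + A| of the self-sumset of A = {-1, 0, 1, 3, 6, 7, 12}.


A + A = {a + a' : a, a' ∈ A}; |A| = 7.
General bounds: 2|A| - 1 ≤ |A + A| ≤ |A|(|A|+1)/2, i.e. 13 ≤ |A + A| ≤ 28.
Lower bound 2|A|-1 is attained iff A is an arithmetic progression.
Enumerate sums a + a' for a ≤ a' (symmetric, so this suffices):
a = -1: -1+-1=-2, -1+0=-1, -1+1=0, -1+3=2, -1+6=5, -1+7=6, -1+12=11
a = 0: 0+0=0, 0+1=1, 0+3=3, 0+6=6, 0+7=7, 0+12=12
a = 1: 1+1=2, 1+3=4, 1+6=7, 1+7=8, 1+12=13
a = 3: 3+3=6, 3+6=9, 3+7=10, 3+12=15
a = 6: 6+6=12, 6+7=13, 6+12=18
a = 7: 7+7=14, 7+12=19
a = 12: 12+12=24
Distinct sums: {-2, -1, 0, 1, 2, 3, 4, 5, 6, 7, 8, 9, 10, 11, 12, 13, 14, 15, 18, 19, 24}
|A + A| = 21

|A + A| = 21


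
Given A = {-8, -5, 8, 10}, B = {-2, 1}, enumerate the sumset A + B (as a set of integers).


A + B = {a + b : a ∈ A, b ∈ B}.
Enumerate all |A|·|B| = 4·2 = 8 pairs (a, b) and collect distinct sums.
a = -8: -8+-2=-10, -8+1=-7
a = -5: -5+-2=-7, -5+1=-4
a = 8: 8+-2=6, 8+1=9
a = 10: 10+-2=8, 10+1=11
Collecting distinct sums: A + B = {-10, -7, -4, 6, 8, 9, 11}
|A + B| = 7

A + B = {-10, -7, -4, 6, 8, 9, 11}


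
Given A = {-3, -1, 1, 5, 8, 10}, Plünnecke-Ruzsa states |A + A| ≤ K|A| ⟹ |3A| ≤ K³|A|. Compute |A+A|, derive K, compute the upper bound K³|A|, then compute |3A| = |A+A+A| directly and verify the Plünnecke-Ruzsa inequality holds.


|A| = 6.
Step 1: Compute A + A by enumerating all 36 pairs.
A + A = {-6, -4, -2, 0, 2, 4, 5, 6, 7, 9, 10, 11, 13, 15, 16, 18, 20}, so |A + A| = 17.
Step 2: Doubling constant K = |A + A|/|A| = 17/6 = 17/6 ≈ 2.8333.
Step 3: Plünnecke-Ruzsa gives |3A| ≤ K³·|A| = (2.8333)³ · 6 ≈ 136.4722.
Step 4: Compute 3A = A + A + A directly by enumerating all triples (a,b,c) ∈ A³; |3A| = 32.
Step 5: Check 32 ≤ 136.4722? Yes ✓.

K = 17/6, Plünnecke-Ruzsa bound K³|A| ≈ 136.4722, |3A| = 32, inequality holds.


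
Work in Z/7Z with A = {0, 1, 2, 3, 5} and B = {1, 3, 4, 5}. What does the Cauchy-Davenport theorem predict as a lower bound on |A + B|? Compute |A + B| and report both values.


Cauchy-Davenport: |A + B| ≥ min(p, |A| + |B| - 1) for A, B nonempty in Z/pZ.
|A| = 5, |B| = 4, p = 7.
CD lower bound = min(7, 5 + 4 - 1) = min(7, 8) = 7.
Compute A + B mod 7 directly:
a = 0: 0+1=1, 0+3=3, 0+4=4, 0+5=5
a = 1: 1+1=2, 1+3=4, 1+4=5, 1+5=6
a = 2: 2+1=3, 2+3=5, 2+4=6, 2+5=0
a = 3: 3+1=4, 3+3=6, 3+4=0, 3+5=1
a = 5: 5+1=6, 5+3=1, 5+4=2, 5+5=3
A + B = {0, 1, 2, 3, 4, 5, 6}, so |A + B| = 7.
Verify: 7 ≥ 7? Yes ✓.

CD lower bound = 7, actual |A + B| = 7.


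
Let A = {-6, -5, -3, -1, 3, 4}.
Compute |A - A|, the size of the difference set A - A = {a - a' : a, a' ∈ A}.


A - A = {a - a' : a, a' ∈ A}; |A| = 6.
Bounds: 2|A|-1 ≤ |A - A| ≤ |A|² - |A| + 1, i.e. 11 ≤ |A - A| ≤ 31.
Note: 0 ∈ A - A always (from a - a). The set is symmetric: if d ∈ A - A then -d ∈ A - A.
Enumerate nonzero differences d = a - a' with a > a' (then include -d):
Positive differences: {1, 2, 3, 4, 5, 6, 7, 8, 9, 10}
Full difference set: {0} ∪ (positive diffs) ∪ (negative diffs).
|A - A| = 1 + 2·10 = 21 (matches direct enumeration: 21).

|A - A| = 21


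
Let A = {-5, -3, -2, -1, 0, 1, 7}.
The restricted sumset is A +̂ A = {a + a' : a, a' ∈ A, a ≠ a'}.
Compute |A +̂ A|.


Restricted sumset: A +̂ A = {a + a' : a ∈ A, a' ∈ A, a ≠ a'}.
Equivalently, take A + A and drop any sum 2a that is achievable ONLY as a + a for a ∈ A (i.e. sums representable only with equal summands).
Enumerate pairs (a, a') with a < a' (symmetric, so each unordered pair gives one sum; this covers all a ≠ a'):
  -5 + -3 = -8
  -5 + -2 = -7
  -5 + -1 = -6
  -5 + 0 = -5
  -5 + 1 = -4
  -5 + 7 = 2
  -3 + -2 = -5
  -3 + -1 = -4
  -3 + 0 = -3
  -3 + 1 = -2
  -3 + 7 = 4
  -2 + -1 = -3
  -2 + 0 = -2
  -2 + 1 = -1
  -2 + 7 = 5
  -1 + 0 = -1
  -1 + 1 = 0
  -1 + 7 = 6
  0 + 1 = 1
  0 + 7 = 7
  1 + 7 = 8
Collected distinct sums: {-8, -7, -6, -5, -4, -3, -2, -1, 0, 1, 2, 4, 5, 6, 7, 8}
|A +̂ A| = 16
(Reference bound: |A +̂ A| ≥ 2|A| - 3 for |A| ≥ 2, with |A| = 7 giving ≥ 11.)

|A +̂ A| = 16


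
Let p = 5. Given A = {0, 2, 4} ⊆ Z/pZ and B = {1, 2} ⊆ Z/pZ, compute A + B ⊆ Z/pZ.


Work in Z/5Z: reduce every sum a + b modulo 5.
Enumerate all 6 pairs:
a = 0: 0+1=1, 0+2=2
a = 2: 2+1=3, 2+2=4
a = 4: 4+1=0, 4+2=1
Distinct residues collected: {0, 1, 2, 3, 4}
|A + B| = 5 (out of 5 total residues).

A + B = {0, 1, 2, 3, 4}


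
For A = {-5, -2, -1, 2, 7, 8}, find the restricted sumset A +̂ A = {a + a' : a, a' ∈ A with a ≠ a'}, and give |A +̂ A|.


Restricted sumset: A +̂ A = {a + a' : a ∈ A, a' ∈ A, a ≠ a'}.
Equivalently, take A + A and drop any sum 2a that is achievable ONLY as a + a for a ∈ A (i.e. sums representable only with equal summands).
Enumerate pairs (a, a') with a < a' (symmetric, so each unordered pair gives one sum; this covers all a ≠ a'):
  -5 + -2 = -7
  -5 + -1 = -6
  -5 + 2 = -3
  -5 + 7 = 2
  -5 + 8 = 3
  -2 + -1 = -3
  -2 + 2 = 0
  -2 + 7 = 5
  -2 + 8 = 6
  -1 + 2 = 1
  -1 + 7 = 6
  -1 + 8 = 7
  2 + 7 = 9
  2 + 8 = 10
  7 + 8 = 15
Collected distinct sums: {-7, -6, -3, 0, 1, 2, 3, 5, 6, 7, 9, 10, 15}
|A +̂ A| = 13
(Reference bound: |A +̂ A| ≥ 2|A| - 3 for |A| ≥ 2, with |A| = 6 giving ≥ 9.)

|A +̂ A| = 13


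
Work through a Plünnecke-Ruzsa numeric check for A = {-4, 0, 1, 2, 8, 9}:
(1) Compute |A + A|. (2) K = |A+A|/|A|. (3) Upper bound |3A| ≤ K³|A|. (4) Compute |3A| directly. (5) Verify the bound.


|A| = 6.
Step 1: Compute A + A by enumerating all 36 pairs.
A + A = {-8, -4, -3, -2, 0, 1, 2, 3, 4, 5, 8, 9, 10, 11, 16, 17, 18}, so |A + A| = 17.
Step 2: Doubling constant K = |A + A|/|A| = 17/6 = 17/6 ≈ 2.8333.
Step 3: Plünnecke-Ruzsa gives |3A| ≤ K³·|A| = (2.8333)³ · 6 ≈ 136.4722.
Step 4: Compute 3A = A + A + A directly by enumerating all triples (a,b,c) ∈ A³; |3A| = 32.
Step 5: Check 32 ≤ 136.4722? Yes ✓.

K = 17/6, Plünnecke-Ruzsa bound K³|A| ≈ 136.4722, |3A| = 32, inequality holds.


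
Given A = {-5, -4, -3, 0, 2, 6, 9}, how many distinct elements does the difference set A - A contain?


A - A = {a - a' : a, a' ∈ A}; |A| = 7.
Bounds: 2|A|-1 ≤ |A - A| ≤ |A|² - |A| + 1, i.e. 13 ≤ |A - A| ≤ 43.
Note: 0 ∈ A - A always (from a - a). The set is symmetric: if d ∈ A - A then -d ∈ A - A.
Enumerate nonzero differences d = a - a' with a > a' (then include -d):
Positive differences: {1, 2, 3, 4, 5, 6, 7, 9, 10, 11, 12, 13, 14}
Full difference set: {0} ∪ (positive diffs) ∪ (negative diffs).
|A - A| = 1 + 2·13 = 27 (matches direct enumeration: 27).

|A - A| = 27


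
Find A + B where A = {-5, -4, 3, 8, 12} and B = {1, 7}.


A + B = {a + b : a ∈ A, b ∈ B}.
Enumerate all |A|·|B| = 5·2 = 10 pairs (a, b) and collect distinct sums.
a = -5: -5+1=-4, -5+7=2
a = -4: -4+1=-3, -4+7=3
a = 3: 3+1=4, 3+7=10
a = 8: 8+1=9, 8+7=15
a = 12: 12+1=13, 12+7=19
Collecting distinct sums: A + B = {-4, -3, 2, 3, 4, 9, 10, 13, 15, 19}
|A + B| = 10

A + B = {-4, -3, 2, 3, 4, 9, 10, 13, 15, 19}


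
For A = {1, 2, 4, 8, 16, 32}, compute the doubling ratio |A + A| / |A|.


|A| = 6.
Compute A + A by enumerating all 36 pairs.
A + A = {2, 3, 4, 5, 6, 8, 9, 10, 12, 16, 17, 18, 20, 24, 32, 33, 34, 36, 40, 48, 64}, so |A + A| = 21.
K = |A + A| / |A| = 21/6 = 7/2 ≈ 3.5000.
Reference: AP of size 6 gives K = 11/6 ≈ 1.8333; a fully generic set of size 6 gives K ≈ 3.5000.

|A| = 6, |A + A| = 21, K = 21/6 = 7/2.


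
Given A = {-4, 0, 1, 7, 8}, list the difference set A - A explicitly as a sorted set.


A - A = {a - a' : a, a' ∈ A}.
Compute a - a' for each ordered pair (a, a'):
a = -4: -4--4=0, -4-0=-4, -4-1=-5, -4-7=-11, -4-8=-12
a = 0: 0--4=4, 0-0=0, 0-1=-1, 0-7=-7, 0-8=-8
a = 1: 1--4=5, 1-0=1, 1-1=0, 1-7=-6, 1-8=-7
a = 7: 7--4=11, 7-0=7, 7-1=6, 7-7=0, 7-8=-1
a = 8: 8--4=12, 8-0=8, 8-1=7, 8-7=1, 8-8=0
Collecting distinct values (and noting 0 appears from a-a):
A - A = {-12, -11, -8, -7, -6, -5, -4, -1, 0, 1, 4, 5, 6, 7, 8, 11, 12}
|A - A| = 17

A - A = {-12, -11, -8, -7, -6, -5, -4, -1, 0, 1, 4, 5, 6, 7, 8, 11, 12}


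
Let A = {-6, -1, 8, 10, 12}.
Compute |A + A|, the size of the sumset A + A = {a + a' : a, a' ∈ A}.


A + A = {a + a' : a, a' ∈ A}; |A| = 5.
General bounds: 2|A| - 1 ≤ |A + A| ≤ |A|(|A|+1)/2, i.e. 9 ≤ |A + A| ≤ 15.
Lower bound 2|A|-1 is attained iff A is an arithmetic progression.
Enumerate sums a + a' for a ≤ a' (symmetric, so this suffices):
a = -6: -6+-6=-12, -6+-1=-7, -6+8=2, -6+10=4, -6+12=6
a = -1: -1+-1=-2, -1+8=7, -1+10=9, -1+12=11
a = 8: 8+8=16, 8+10=18, 8+12=20
a = 10: 10+10=20, 10+12=22
a = 12: 12+12=24
Distinct sums: {-12, -7, -2, 2, 4, 6, 7, 9, 11, 16, 18, 20, 22, 24}
|A + A| = 14

|A + A| = 14


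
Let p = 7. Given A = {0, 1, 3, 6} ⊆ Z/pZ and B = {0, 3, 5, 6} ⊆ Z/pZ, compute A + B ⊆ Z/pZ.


Work in Z/7Z: reduce every sum a + b modulo 7.
Enumerate all 16 pairs:
a = 0: 0+0=0, 0+3=3, 0+5=5, 0+6=6
a = 1: 1+0=1, 1+3=4, 1+5=6, 1+6=0
a = 3: 3+0=3, 3+3=6, 3+5=1, 3+6=2
a = 6: 6+0=6, 6+3=2, 6+5=4, 6+6=5
Distinct residues collected: {0, 1, 2, 3, 4, 5, 6}
|A + B| = 7 (out of 7 total residues).

A + B = {0, 1, 2, 3, 4, 5, 6}


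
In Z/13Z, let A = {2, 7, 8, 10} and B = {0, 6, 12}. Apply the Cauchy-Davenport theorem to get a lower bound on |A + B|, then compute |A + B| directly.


Cauchy-Davenport: |A + B| ≥ min(p, |A| + |B| - 1) for A, B nonempty in Z/pZ.
|A| = 4, |B| = 3, p = 13.
CD lower bound = min(13, 4 + 3 - 1) = min(13, 6) = 6.
Compute A + B mod 13 directly:
a = 2: 2+0=2, 2+6=8, 2+12=1
a = 7: 7+0=7, 7+6=0, 7+12=6
a = 8: 8+0=8, 8+6=1, 8+12=7
a = 10: 10+0=10, 10+6=3, 10+12=9
A + B = {0, 1, 2, 3, 6, 7, 8, 9, 10}, so |A + B| = 9.
Verify: 9 ≥ 6? Yes ✓.

CD lower bound = 6, actual |A + B| = 9.


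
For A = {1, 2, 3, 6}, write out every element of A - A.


A - A = {a - a' : a, a' ∈ A}.
Compute a - a' for each ordered pair (a, a'):
a = 1: 1-1=0, 1-2=-1, 1-3=-2, 1-6=-5
a = 2: 2-1=1, 2-2=0, 2-3=-1, 2-6=-4
a = 3: 3-1=2, 3-2=1, 3-3=0, 3-6=-3
a = 6: 6-1=5, 6-2=4, 6-3=3, 6-6=0
Collecting distinct values (and noting 0 appears from a-a):
A - A = {-5, -4, -3, -2, -1, 0, 1, 2, 3, 4, 5}
|A - A| = 11

A - A = {-5, -4, -3, -2, -1, 0, 1, 2, 3, 4, 5}


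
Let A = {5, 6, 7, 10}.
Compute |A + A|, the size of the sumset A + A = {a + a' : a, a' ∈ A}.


A + A = {a + a' : a, a' ∈ A}; |A| = 4.
General bounds: 2|A| - 1 ≤ |A + A| ≤ |A|(|A|+1)/2, i.e. 7 ≤ |A + A| ≤ 10.
Lower bound 2|A|-1 is attained iff A is an arithmetic progression.
Enumerate sums a + a' for a ≤ a' (symmetric, so this suffices):
a = 5: 5+5=10, 5+6=11, 5+7=12, 5+10=15
a = 6: 6+6=12, 6+7=13, 6+10=16
a = 7: 7+7=14, 7+10=17
a = 10: 10+10=20
Distinct sums: {10, 11, 12, 13, 14, 15, 16, 17, 20}
|A + A| = 9

|A + A| = 9


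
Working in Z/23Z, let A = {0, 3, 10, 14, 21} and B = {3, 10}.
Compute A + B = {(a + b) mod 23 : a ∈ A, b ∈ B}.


Work in Z/23Z: reduce every sum a + b modulo 23.
Enumerate all 10 pairs:
a = 0: 0+3=3, 0+10=10
a = 3: 3+3=6, 3+10=13
a = 10: 10+3=13, 10+10=20
a = 14: 14+3=17, 14+10=1
a = 21: 21+3=1, 21+10=8
Distinct residues collected: {1, 3, 6, 8, 10, 13, 17, 20}
|A + B| = 8 (out of 23 total residues).

A + B = {1, 3, 6, 8, 10, 13, 17, 20}


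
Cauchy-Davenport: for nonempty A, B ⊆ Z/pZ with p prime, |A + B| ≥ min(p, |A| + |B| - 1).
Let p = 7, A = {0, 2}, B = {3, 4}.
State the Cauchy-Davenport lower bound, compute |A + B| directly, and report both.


Cauchy-Davenport: |A + B| ≥ min(p, |A| + |B| - 1) for A, B nonempty in Z/pZ.
|A| = 2, |B| = 2, p = 7.
CD lower bound = min(7, 2 + 2 - 1) = min(7, 3) = 3.
Compute A + B mod 7 directly:
a = 0: 0+3=3, 0+4=4
a = 2: 2+3=5, 2+4=6
A + B = {3, 4, 5, 6}, so |A + B| = 4.
Verify: 4 ≥ 3? Yes ✓.

CD lower bound = 3, actual |A + B| = 4.


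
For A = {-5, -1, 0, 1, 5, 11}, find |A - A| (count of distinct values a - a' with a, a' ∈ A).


A - A = {a - a' : a, a' ∈ A}; |A| = 6.
Bounds: 2|A|-1 ≤ |A - A| ≤ |A|² - |A| + 1, i.e. 11 ≤ |A - A| ≤ 31.
Note: 0 ∈ A - A always (from a - a). The set is symmetric: if d ∈ A - A then -d ∈ A - A.
Enumerate nonzero differences d = a - a' with a > a' (then include -d):
Positive differences: {1, 2, 4, 5, 6, 10, 11, 12, 16}
Full difference set: {0} ∪ (positive diffs) ∪ (negative diffs).
|A - A| = 1 + 2·9 = 19 (matches direct enumeration: 19).

|A - A| = 19


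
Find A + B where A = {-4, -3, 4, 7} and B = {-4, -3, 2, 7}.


A + B = {a + b : a ∈ A, b ∈ B}.
Enumerate all |A|·|B| = 4·4 = 16 pairs (a, b) and collect distinct sums.
a = -4: -4+-4=-8, -4+-3=-7, -4+2=-2, -4+7=3
a = -3: -3+-4=-7, -3+-3=-6, -3+2=-1, -3+7=4
a = 4: 4+-4=0, 4+-3=1, 4+2=6, 4+7=11
a = 7: 7+-4=3, 7+-3=4, 7+2=9, 7+7=14
Collecting distinct sums: A + B = {-8, -7, -6, -2, -1, 0, 1, 3, 4, 6, 9, 11, 14}
|A + B| = 13

A + B = {-8, -7, -6, -2, -1, 0, 1, 3, 4, 6, 9, 11, 14}


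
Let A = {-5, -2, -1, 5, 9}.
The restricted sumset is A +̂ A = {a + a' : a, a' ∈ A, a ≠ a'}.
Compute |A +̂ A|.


Restricted sumset: A +̂ A = {a + a' : a ∈ A, a' ∈ A, a ≠ a'}.
Equivalently, take A + A and drop any sum 2a that is achievable ONLY as a + a for a ∈ A (i.e. sums representable only with equal summands).
Enumerate pairs (a, a') with a < a' (symmetric, so each unordered pair gives one sum; this covers all a ≠ a'):
  -5 + -2 = -7
  -5 + -1 = -6
  -5 + 5 = 0
  -5 + 9 = 4
  -2 + -1 = -3
  -2 + 5 = 3
  -2 + 9 = 7
  -1 + 5 = 4
  -1 + 9 = 8
  5 + 9 = 14
Collected distinct sums: {-7, -6, -3, 0, 3, 4, 7, 8, 14}
|A +̂ A| = 9
(Reference bound: |A +̂ A| ≥ 2|A| - 3 for |A| ≥ 2, with |A| = 5 giving ≥ 7.)

|A +̂ A| = 9


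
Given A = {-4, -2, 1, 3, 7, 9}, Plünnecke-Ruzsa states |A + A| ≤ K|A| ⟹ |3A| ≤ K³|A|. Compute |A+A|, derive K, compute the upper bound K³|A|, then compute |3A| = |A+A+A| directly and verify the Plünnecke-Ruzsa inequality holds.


|A| = 6.
Step 1: Compute A + A by enumerating all 36 pairs.
A + A = {-8, -6, -4, -3, -1, 1, 2, 3, 4, 5, 6, 7, 8, 10, 12, 14, 16, 18}, so |A + A| = 18.
Step 2: Doubling constant K = |A + A|/|A| = 18/6 = 18/6 ≈ 3.0000.
Step 3: Plünnecke-Ruzsa gives |3A| ≤ K³·|A| = (3.0000)³ · 6 ≈ 162.0000.
Step 4: Compute 3A = A + A + A directly by enumerating all triples (a,b,c) ∈ A³; |3A| = 32.
Step 5: Check 32 ≤ 162.0000? Yes ✓.

K = 18/6, Plünnecke-Ruzsa bound K³|A| ≈ 162.0000, |3A| = 32, inequality holds.


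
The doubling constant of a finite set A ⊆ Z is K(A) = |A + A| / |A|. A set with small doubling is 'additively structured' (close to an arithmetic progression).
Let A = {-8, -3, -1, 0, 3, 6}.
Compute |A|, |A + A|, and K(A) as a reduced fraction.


|A| = 6.
Compute A + A by enumerating all 36 pairs.
A + A = {-16, -11, -9, -8, -6, -5, -4, -3, -2, -1, 0, 2, 3, 5, 6, 9, 12}, so |A + A| = 17.
K = |A + A| / |A| = 17/6 (already in lowest terms) ≈ 2.8333.
Reference: AP of size 6 gives K = 11/6 ≈ 1.8333; a fully generic set of size 6 gives K ≈ 3.5000.

|A| = 6, |A + A| = 17, K = 17/6.


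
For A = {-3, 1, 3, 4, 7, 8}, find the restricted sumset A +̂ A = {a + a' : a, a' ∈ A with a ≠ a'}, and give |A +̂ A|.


Restricted sumset: A +̂ A = {a + a' : a ∈ A, a' ∈ A, a ≠ a'}.
Equivalently, take A + A and drop any sum 2a that is achievable ONLY as a + a for a ∈ A (i.e. sums representable only with equal summands).
Enumerate pairs (a, a') with a < a' (symmetric, so each unordered pair gives one sum; this covers all a ≠ a'):
  -3 + 1 = -2
  -3 + 3 = 0
  -3 + 4 = 1
  -3 + 7 = 4
  -3 + 8 = 5
  1 + 3 = 4
  1 + 4 = 5
  1 + 7 = 8
  1 + 8 = 9
  3 + 4 = 7
  3 + 7 = 10
  3 + 8 = 11
  4 + 7 = 11
  4 + 8 = 12
  7 + 8 = 15
Collected distinct sums: {-2, 0, 1, 4, 5, 7, 8, 9, 10, 11, 12, 15}
|A +̂ A| = 12
(Reference bound: |A +̂ A| ≥ 2|A| - 3 for |A| ≥ 2, with |A| = 6 giving ≥ 9.)

|A +̂ A| = 12


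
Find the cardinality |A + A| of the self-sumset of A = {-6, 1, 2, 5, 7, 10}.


A + A = {a + a' : a, a' ∈ A}; |A| = 6.
General bounds: 2|A| - 1 ≤ |A + A| ≤ |A|(|A|+1)/2, i.e. 11 ≤ |A + A| ≤ 21.
Lower bound 2|A|-1 is attained iff A is an arithmetic progression.
Enumerate sums a + a' for a ≤ a' (symmetric, so this suffices):
a = -6: -6+-6=-12, -6+1=-5, -6+2=-4, -6+5=-1, -6+7=1, -6+10=4
a = 1: 1+1=2, 1+2=3, 1+5=6, 1+7=8, 1+10=11
a = 2: 2+2=4, 2+5=7, 2+7=9, 2+10=12
a = 5: 5+5=10, 5+7=12, 5+10=15
a = 7: 7+7=14, 7+10=17
a = 10: 10+10=20
Distinct sums: {-12, -5, -4, -1, 1, 2, 3, 4, 6, 7, 8, 9, 10, 11, 12, 14, 15, 17, 20}
|A + A| = 19

|A + A| = 19


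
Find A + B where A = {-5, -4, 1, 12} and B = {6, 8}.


A + B = {a + b : a ∈ A, b ∈ B}.
Enumerate all |A|·|B| = 4·2 = 8 pairs (a, b) and collect distinct sums.
a = -5: -5+6=1, -5+8=3
a = -4: -4+6=2, -4+8=4
a = 1: 1+6=7, 1+8=9
a = 12: 12+6=18, 12+8=20
Collecting distinct sums: A + B = {1, 2, 3, 4, 7, 9, 18, 20}
|A + B| = 8

A + B = {1, 2, 3, 4, 7, 9, 18, 20}


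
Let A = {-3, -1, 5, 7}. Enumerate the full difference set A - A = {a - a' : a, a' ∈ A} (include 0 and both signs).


A - A = {a - a' : a, a' ∈ A}.
Compute a - a' for each ordered pair (a, a'):
a = -3: -3--3=0, -3--1=-2, -3-5=-8, -3-7=-10
a = -1: -1--3=2, -1--1=0, -1-5=-6, -1-7=-8
a = 5: 5--3=8, 5--1=6, 5-5=0, 5-7=-2
a = 7: 7--3=10, 7--1=8, 7-5=2, 7-7=0
Collecting distinct values (and noting 0 appears from a-a):
A - A = {-10, -8, -6, -2, 0, 2, 6, 8, 10}
|A - A| = 9

A - A = {-10, -8, -6, -2, 0, 2, 6, 8, 10}


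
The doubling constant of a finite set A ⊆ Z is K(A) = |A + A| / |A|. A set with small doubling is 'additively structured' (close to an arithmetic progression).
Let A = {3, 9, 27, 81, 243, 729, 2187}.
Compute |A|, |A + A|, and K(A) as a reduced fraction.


|A| = 7.
Compute A + A by enumerating all 49 pairs.
A + A = {6, 12, 18, 30, 36, 54, 84, 90, 108, 162, 246, 252, 270, 324, 486, 732, 738, 756, 810, 972, 1458, 2190, 2196, 2214, 2268, 2430, 2916, 4374}, so |A + A| = 28.
K = |A + A| / |A| = 28/7 = 4/1 ≈ 4.0000.
Reference: AP of size 7 gives K = 13/7 ≈ 1.8571; a fully generic set of size 7 gives K ≈ 4.0000.

|A| = 7, |A + A| = 28, K = 28/7 = 4/1.


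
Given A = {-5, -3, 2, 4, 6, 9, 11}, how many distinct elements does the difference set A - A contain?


A - A = {a - a' : a, a' ∈ A}; |A| = 7.
Bounds: 2|A|-1 ≤ |A - A| ≤ |A|² - |A| + 1, i.e. 13 ≤ |A - A| ≤ 43.
Note: 0 ∈ A - A always (from a - a). The set is symmetric: if d ∈ A - A then -d ∈ A - A.
Enumerate nonzero differences d = a - a' with a > a' (then include -d):
Positive differences: {2, 3, 4, 5, 7, 9, 11, 12, 14, 16}
Full difference set: {0} ∪ (positive diffs) ∪ (negative diffs).
|A - A| = 1 + 2·10 = 21 (matches direct enumeration: 21).

|A - A| = 21


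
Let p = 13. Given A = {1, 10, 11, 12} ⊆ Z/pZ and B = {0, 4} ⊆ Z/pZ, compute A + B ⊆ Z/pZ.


Work in Z/13Z: reduce every sum a + b modulo 13.
Enumerate all 8 pairs:
a = 1: 1+0=1, 1+4=5
a = 10: 10+0=10, 10+4=1
a = 11: 11+0=11, 11+4=2
a = 12: 12+0=12, 12+4=3
Distinct residues collected: {1, 2, 3, 5, 10, 11, 12}
|A + B| = 7 (out of 13 total residues).

A + B = {1, 2, 3, 5, 10, 11, 12}


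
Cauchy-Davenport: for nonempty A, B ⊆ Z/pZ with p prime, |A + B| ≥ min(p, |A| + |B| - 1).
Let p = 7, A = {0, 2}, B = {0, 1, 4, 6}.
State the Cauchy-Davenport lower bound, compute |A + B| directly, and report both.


Cauchy-Davenport: |A + B| ≥ min(p, |A| + |B| - 1) for A, B nonempty in Z/pZ.
|A| = 2, |B| = 4, p = 7.
CD lower bound = min(7, 2 + 4 - 1) = min(7, 5) = 5.
Compute A + B mod 7 directly:
a = 0: 0+0=0, 0+1=1, 0+4=4, 0+6=6
a = 2: 2+0=2, 2+1=3, 2+4=6, 2+6=1
A + B = {0, 1, 2, 3, 4, 6}, so |A + B| = 6.
Verify: 6 ≥ 5? Yes ✓.

CD lower bound = 5, actual |A + B| = 6.
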